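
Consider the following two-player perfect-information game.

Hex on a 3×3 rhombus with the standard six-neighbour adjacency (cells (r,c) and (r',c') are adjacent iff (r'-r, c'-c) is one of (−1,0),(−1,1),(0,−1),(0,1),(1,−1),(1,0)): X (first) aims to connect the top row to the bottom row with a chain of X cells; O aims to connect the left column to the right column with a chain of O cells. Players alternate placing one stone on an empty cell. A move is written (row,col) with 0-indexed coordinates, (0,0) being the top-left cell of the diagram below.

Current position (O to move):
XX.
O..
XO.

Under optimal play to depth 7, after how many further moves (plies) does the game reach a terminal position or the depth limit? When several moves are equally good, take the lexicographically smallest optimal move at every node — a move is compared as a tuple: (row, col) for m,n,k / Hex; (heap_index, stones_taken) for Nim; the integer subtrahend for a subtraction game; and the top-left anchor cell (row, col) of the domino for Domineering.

[XX./O../XO.] O move#1: (0,2):-1/XXO/O../XO., (1,1):+1/XX./OO./XO.*, (1,2):-1/XX./O.O/XO., (2,2):-1/XX./O../XOO
[XX./OO./XO.] X move#2: (0,2):-1/XXX/OO./XO.*, (1,2):-1/XX./OOX/XO., (2,2):-1/XX./OO./XOX
[XXX/OO./XO.] O move#3: (1,2):+1/XXX/OOO/XO.*, (2,2):+1/XXX/OO./XOO
[XXX/OOO/XO.] end (terminal -1, X#4); searched XX./O../XO. to 7

PV length from [XX./O../XO.]: 3 plies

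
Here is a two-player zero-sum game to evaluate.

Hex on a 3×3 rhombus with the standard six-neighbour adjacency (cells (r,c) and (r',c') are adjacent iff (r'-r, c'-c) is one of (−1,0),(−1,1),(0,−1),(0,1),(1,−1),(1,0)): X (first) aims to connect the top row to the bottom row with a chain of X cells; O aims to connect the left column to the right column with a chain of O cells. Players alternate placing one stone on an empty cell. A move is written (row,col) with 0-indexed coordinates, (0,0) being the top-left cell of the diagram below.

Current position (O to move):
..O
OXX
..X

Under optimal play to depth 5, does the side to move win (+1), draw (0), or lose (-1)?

p1 O@[..O/OXX/..X]: (0,0)[O.O/OXX/..X]-1 (0,1)[.OO/OXX/..X]+1* (2,0)[..O/OXX/O.X]-1 (2,1)[..O/OXX/.OX]-1
p2 X@[.OO/OXX/..X] terminal -1; root [..O/OXX/..X] d5

value(..O/OXX/..X, O) = +1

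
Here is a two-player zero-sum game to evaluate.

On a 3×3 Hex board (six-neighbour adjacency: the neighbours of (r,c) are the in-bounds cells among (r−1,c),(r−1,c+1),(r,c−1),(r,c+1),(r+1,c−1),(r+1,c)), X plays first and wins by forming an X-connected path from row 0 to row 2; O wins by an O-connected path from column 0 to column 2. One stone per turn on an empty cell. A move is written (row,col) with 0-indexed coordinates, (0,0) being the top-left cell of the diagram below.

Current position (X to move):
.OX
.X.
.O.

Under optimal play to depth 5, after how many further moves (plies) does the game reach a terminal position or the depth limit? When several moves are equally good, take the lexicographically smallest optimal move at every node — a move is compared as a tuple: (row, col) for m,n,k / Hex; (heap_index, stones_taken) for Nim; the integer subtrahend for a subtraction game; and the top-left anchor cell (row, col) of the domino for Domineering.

p1 X@[.OX/.X./.O.]: (0,0)[XOX/.X./.O.]-1 (1,0)[.OX/XX./.O.]-1 (1,2)[.OX/.XX/.O.]+1* (2,0)[.OX/.X./XO.]+1 (2,2)[.OX/.X./.OX]+1
p2 O@[.OX/.XX/.O.]: (0,0)[OOX/.XX/.O.]-1* (1,0)[.OX/OXX/.O.]-1 (2,0)[.OX/.XX/OO.]-1 (2,2)[.OX/.XX/.OO]-1
p3 X@[OOX/.XX/.O.]: (1,0)[OOX/XXX/.O.]+1* (2,0)[OOX/.XX/XO.]+1 (2,2)[OOX/.XX/.OX]+1
p4 O@[OOX/XXX/.O.]: (2,0)[OOX/XXX/OO.]-1* (2,2)[OOX/XXX/.OO]-1
p5 X@[OOX/XXX/OO.]: (2,2)[OOX/XXX/OOX]+1*
p6 O@[OOX/XXX/OOX] terminal -1; root [.OX/.X./.O.] d5

PV length from [.OX/.X./.O.]: 5 plies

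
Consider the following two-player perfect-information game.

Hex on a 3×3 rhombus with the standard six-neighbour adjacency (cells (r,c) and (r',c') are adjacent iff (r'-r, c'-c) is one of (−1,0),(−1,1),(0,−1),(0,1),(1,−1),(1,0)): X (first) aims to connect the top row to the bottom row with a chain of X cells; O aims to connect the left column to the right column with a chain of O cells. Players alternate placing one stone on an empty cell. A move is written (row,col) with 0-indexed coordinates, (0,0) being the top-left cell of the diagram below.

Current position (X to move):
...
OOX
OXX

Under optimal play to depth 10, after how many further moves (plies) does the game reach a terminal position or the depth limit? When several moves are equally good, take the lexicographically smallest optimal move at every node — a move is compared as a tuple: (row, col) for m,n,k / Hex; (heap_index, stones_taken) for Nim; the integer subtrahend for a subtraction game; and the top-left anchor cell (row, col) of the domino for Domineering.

p1 X@[.../OOX/OXX]: (0,0)[X../OOX/OXX]-1 (0,1)[.X./OOX/OXX]-1 (0,2)[..X/OOX/OXX]+1*
p2 O@[..X/OOX/OXX] terminal -1; root [.../OOX/OXX] d10

PV length from [.../OOX/OXX]: 1 ply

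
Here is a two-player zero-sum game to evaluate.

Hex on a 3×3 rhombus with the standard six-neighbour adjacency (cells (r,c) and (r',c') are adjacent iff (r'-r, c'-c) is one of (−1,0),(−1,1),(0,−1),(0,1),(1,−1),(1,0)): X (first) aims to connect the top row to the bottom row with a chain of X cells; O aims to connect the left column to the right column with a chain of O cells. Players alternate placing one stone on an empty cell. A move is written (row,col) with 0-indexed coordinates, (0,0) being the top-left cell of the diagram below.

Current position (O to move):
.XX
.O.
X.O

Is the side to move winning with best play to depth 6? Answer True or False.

p1 O@[.XX/.O./X.O]: (0,0)[OXX/.O./X.O]-1 (1,0)[.XX/OO./X.O]+1* (1,2)[.XX/.OO/X.O]-1 (2,1)[.XX/.O./XOO]-1
p2 X@[.XX/OO./X.O]: (0,0)[XXX/OO./X.O]-1* (1,2)[.XX/OOX/X.O]-1 (2,1)[.XX/OO./XXO]-1
p3 O@[XXX/OO./X.O]: (1,2)[XXX/OOO/X.O]+1* (2,1)[XXX/OO./XOO]+1
p4 X@[XXX/OOO/X.O] terminal -1; root [.XX/.O./X.O] d6

O winning at [.XX/.O./X.O]: True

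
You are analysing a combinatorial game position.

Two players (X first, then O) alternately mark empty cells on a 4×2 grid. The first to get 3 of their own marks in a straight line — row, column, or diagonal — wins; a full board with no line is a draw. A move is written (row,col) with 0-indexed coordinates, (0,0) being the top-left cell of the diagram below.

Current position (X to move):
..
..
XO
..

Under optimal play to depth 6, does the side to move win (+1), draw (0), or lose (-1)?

value(../../XO/.., X) = +1

p1 X@[../../XO/..]: (0,0)[X./../XO/..]+0 (0,1)[.X/../XO/..]+0 (1,0)[../X./XO/..]+1* (1,1)[../.X/XO/..]+0 (3,0)[../../XO/X.]+0 (3,1)[../../XO/.X]+0
p2 O@[../X./XO/..]: (0,0)[O./X./XO/..]-1* (0,1)[.O/X./XO/..]-1 (1,1)[../XO/XO/..]-1 (3,0)[../X./XO/O.]-1 (3,1)[../X./XO/.O]-1
p3 X@[O./X./XO/..]: (0,1)[OX/X./XO/..]+0 (1,1)[O./XX/XO/..]+0 (3,0)[O./X./XO/X.]+1* (3,1)[O./X./XO/.X]+0
p4 O@[O./X./XO/X.] terminal -1; root [../../XO/..] d6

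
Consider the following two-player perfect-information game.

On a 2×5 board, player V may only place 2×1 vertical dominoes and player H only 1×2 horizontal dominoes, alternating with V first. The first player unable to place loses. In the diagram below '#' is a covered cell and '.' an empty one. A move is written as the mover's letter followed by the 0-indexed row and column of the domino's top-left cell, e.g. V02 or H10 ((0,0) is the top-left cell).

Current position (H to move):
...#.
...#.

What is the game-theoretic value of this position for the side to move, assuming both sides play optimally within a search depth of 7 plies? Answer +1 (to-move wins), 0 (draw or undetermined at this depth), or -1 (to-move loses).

[...#./...#.] H move#1: H00:-1/##.#./...#.*, H01:-1/.###./...#., H10:-1/...#./##.#., H11:-1/...#./.###.
[##.#./...#.] V move#2: V02:+1/####./..##.*, V04:-1/##.##/...##
[####./..##.] H move#3: H10:-1/####./####.*
[####./####.] V move#4: V04:+1/#####/#####*
[#####/#####] end (terminal -1, H#5); searched ...#./...#. to 7

value(...#./...#., H) = -1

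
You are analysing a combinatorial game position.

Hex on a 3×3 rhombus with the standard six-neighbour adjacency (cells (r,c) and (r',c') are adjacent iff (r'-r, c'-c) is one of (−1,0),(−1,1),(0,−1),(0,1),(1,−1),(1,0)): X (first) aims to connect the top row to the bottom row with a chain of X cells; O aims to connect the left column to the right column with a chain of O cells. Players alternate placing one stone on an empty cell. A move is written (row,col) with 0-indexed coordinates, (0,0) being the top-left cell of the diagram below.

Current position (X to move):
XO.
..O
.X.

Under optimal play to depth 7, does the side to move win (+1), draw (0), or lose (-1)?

value(XO./..O/.X., X) = +1

p1 X@[XO./..O/.X.]: (0,2)[XOX/..O/.X.]-1 (1,0)[XO./X.O/.X.]+1* (1,1)[XO./.XO/.X.]+1 (2,0)[XO./..O/XX.]-1 (2,2)[XO./..O/.XX]-1
p2 O@[XO./X.O/.X.]: (0,2)[XOO/X.O/.X.]-1* (1,1)[XO./XOO/.X.]-1 (2,0)[XO./X.O/OX.]-1 (2,2)[XO./X.O/.XO]-1
p3 X@[XOO/X.O/.X.]: (1,1)[XOO/XXO/.X.]+1* (2,0)[XOO/X.O/XX.]+1 (2,2)[XOO/X.O/.XX]+1
p4 O@[XOO/XXO/.X.] terminal -1; root [XO./..O/.X.] d7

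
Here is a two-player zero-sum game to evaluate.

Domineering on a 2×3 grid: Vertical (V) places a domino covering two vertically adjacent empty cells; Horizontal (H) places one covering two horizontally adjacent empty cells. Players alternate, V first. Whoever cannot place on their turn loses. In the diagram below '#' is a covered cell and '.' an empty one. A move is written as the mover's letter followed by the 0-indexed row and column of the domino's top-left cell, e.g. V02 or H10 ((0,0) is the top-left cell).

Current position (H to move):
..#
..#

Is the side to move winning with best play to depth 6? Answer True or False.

p1 H@[..#/..#]: H00[###/..#]+1* H10[..#/###]+1
p2 V@[###/..#] terminal -1; root [..#/..#] d6

H winning at [..#/..#]: True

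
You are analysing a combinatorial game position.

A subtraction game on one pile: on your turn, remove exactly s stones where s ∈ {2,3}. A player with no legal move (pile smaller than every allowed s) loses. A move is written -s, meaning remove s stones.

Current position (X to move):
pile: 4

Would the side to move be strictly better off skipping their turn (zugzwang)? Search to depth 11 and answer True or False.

p1 X@[4]: -2[2]-1 -3[1]+1*
p2 O@[1] terminal -1; root [4] d11
suppose X passes — search the same position with O to move:
pass> p1 O@[4]: -2[2]-1 -3[1]+1*
pass> p2 X@[1] terminal -1; root [4] d11
for X: play +1, pass -1

zugzwang(4, X) = False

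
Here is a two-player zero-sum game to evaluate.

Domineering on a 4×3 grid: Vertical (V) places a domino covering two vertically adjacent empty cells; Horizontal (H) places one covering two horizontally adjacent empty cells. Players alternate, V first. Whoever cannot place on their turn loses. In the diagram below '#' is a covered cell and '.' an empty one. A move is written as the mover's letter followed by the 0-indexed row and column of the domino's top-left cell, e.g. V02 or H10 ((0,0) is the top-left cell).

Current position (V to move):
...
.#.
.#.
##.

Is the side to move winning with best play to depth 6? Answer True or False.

V winning at [.../.#./.#./##.]: True

ply 1, V at .../.#./.#./##. | V00=+1→#../##./.#./##.*; V02=+1→..#/.##/.#./##.; V10=+1→.../##./##./##.; V12=+1→.../.##/.##/##.; V22=+1→.../.#./.##/###
ply 2, H at #../##./.#./##. | H01=-1→###/##./.#./##.*
ply 3, V at ###/##./.#./##. | V12=+1→###/###/.##/##.*; V22=+1→###/##./.##/###
ply 4: ###/###/.##/##. is terminal -1 (H); from .../.#./.#./##. depth 6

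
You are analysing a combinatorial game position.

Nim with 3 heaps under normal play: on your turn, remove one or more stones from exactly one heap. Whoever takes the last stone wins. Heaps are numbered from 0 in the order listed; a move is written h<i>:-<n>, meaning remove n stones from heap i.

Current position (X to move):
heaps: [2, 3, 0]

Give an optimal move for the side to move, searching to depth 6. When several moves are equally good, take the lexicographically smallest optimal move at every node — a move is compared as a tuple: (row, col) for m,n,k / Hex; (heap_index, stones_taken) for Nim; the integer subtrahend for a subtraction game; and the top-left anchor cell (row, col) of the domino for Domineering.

X's best at [(2,3,0)]: h1:-1

ply 1, X at (2,3,0) | h0:-1=-1→(1,3,0); h0:-2=-1→(0,3,0); h1:-1=+1→(2,2,0)*; h1:-2=-1→(2,1,0); h1:-3=-1→(2,0,0)
ply 2, O at (2,2,0) | h0:-1=-1→(1,2,0)*; h0:-2=-1→(0,2,0); h1:-1=-1→(2,1,0); h1:-2=-1→(2,0,0)
ply 3, X at (1,2,0) | h0:-1=-1→(0,2,0); h1:-1=+1→(1,1,0)*; h1:-2=-1→(1,0,0)
ply 4, O at (1,1,0) | h0:-1=-1→(0,1,0)*; h1:-1=-1→(1,0,0)
ply 5, X at (0,1,0) | h1:-1=+1→(0,0,0)*
ply 6: (0,0,0) is terminal -1 (O); from (2,3,0) depth 6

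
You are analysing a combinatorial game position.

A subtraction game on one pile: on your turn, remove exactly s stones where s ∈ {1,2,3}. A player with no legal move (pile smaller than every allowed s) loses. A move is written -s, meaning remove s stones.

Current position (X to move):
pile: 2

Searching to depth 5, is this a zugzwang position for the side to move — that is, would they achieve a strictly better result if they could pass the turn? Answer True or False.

zugzwang(2, X) = False

ply 1, X at 2 | -1=-1→1; -2=+1→0*
ply 2: 0 is terminal -1 (O); from 2 depth 5
suppose X passes — search the same position with O to move:
pass> ply 1, O at 2 | -1=-1→1; -2=+1→0*
pass> ply 2: 0 is terminal -1 (X); from 2 depth 5
for X: play +1, pass -1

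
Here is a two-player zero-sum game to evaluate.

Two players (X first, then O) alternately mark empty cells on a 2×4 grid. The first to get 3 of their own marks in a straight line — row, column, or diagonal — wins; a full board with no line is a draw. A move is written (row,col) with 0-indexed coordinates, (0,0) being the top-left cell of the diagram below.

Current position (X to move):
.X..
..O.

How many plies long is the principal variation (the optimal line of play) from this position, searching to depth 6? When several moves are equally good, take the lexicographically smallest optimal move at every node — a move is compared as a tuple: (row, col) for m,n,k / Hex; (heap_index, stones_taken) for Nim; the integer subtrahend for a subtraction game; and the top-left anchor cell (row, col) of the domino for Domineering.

p1 X@[.X../..O.]: (0,0)[XX../..O.]+0 (0,2)[.XX./..O.]+1* (0,3)[.X.X/..O.]+0 (1,0)[.X../X.O.]+0 (1,1)[.X../.XO.]+0 (1,3)[.X../..OX]+0
p2 O@[.XX./..O.]: (0,0)[OXX./..O.]-1* (0,3)[.XXO/..O.]-1 (1,0)[.XX./O.O.]-1 (1,1)[.XX./.OO.]-1 (1,3)[.XX./..OO]-1
p3 X@[OXX./..O.]: (0,3)[OXXX/..O.]+1* (1,0)[OXX./X.O.]+0 (1,1)[OXX./.XO.]+0 (1,3)[OXX./..OX]+0
p4 O@[OXXX/..O.] terminal -1; root [.X../..O.] d6

PV length from [.X../..O.]: 3 plies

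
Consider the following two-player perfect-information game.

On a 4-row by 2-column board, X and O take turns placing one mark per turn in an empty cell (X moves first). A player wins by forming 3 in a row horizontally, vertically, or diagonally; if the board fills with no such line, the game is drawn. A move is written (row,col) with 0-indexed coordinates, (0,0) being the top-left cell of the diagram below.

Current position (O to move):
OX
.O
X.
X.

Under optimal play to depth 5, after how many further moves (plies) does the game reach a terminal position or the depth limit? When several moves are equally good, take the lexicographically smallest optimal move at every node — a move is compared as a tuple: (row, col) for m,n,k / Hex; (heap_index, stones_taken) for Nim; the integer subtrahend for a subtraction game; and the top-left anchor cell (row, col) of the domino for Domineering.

PV length from [OX/.O/X./X.]: 3 plies

p1 O@[OX/.O/X./X.]: (1,0)[OX/OO/X./X.]+0* (2,1)[OX/.O/XO/X.]-1 (3,1)[OX/.O/X./XO]-1
p2 X@[OX/OO/X./X.]: (2,1)[OX/OO/XX/X.]+0* (3,1)[OX/OO/X./XX]+0
p3 O@[OX/OO/XX/X.]: (3,1)[OX/OO/XX/XO]+0*
p4 X@[OX/OO/XX/XO] terminal +0; root [OX/.O/X./X.] d5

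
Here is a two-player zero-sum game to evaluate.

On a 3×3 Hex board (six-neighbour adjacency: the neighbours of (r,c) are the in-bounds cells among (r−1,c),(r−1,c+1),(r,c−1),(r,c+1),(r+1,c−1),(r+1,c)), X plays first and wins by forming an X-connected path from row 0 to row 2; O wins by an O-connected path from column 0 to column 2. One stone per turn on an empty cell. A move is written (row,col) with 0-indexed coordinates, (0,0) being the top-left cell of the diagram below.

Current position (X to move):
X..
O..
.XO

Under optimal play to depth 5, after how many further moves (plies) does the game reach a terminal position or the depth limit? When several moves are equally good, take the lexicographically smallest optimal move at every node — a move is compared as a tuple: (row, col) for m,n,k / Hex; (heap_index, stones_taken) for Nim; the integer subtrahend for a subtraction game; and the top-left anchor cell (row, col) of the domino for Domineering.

p1 X@[X../O../.XO]: (0,1)[XX./O../.XO]-1 (0,2)[X.X/O../.XO]+1* (1,1)[X../OX./.XO]+1 (1,2)[X../O.X/.XO]-1 (2,0)[X../O../XXO]-1
p2 O@[X.X/O../.XO]: (0,1)[XOX/O../.XO]-1* (1,1)[X.X/OO./.XO]-1 (1,2)[X.X/O.O/.XO]-1 (2,0)[X.X/O../OXO]-1
p3 X@[XOX/O../.XO]: (1,1)[XOX/OX./.XO]+1* (1,2)[XOX/O.X/.XO]+1 (2,0)[XOX/O../XXO]+1
p4 O@[XOX/OX./.XO] terminal -1; root [X../O../.XO] d5

PV length from [X../O../.XO]: 3 plies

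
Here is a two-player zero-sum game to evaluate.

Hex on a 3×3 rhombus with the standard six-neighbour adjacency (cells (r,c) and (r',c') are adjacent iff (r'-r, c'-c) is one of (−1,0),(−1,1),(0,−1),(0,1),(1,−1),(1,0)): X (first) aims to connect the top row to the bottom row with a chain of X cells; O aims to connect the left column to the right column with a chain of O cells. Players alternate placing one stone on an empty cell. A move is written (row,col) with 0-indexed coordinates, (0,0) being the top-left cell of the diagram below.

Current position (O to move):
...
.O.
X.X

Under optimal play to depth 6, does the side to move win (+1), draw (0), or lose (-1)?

[.../.O./X.X] O move#1: (0,0):+1/O../.O./X.X*, (0,1):+1/.O./.O./X.X, (0,2):-1/..O/.O./X.X, (1,0):+1/.../OO./X.X, (1,2):-1/.../.OO/X.X, (2,1):-1/.../.O./XOX
[O../.O./X.X] X move#2: (0,1):-1/OX./.O./X.X*, (0,2):-1/O.X/.O./X.X, (1,0):-1/O../XO./X.X, (1,2):-1/O../.OX/X.X, (2,1):-1/O../.O./XXX
[OX./.O./X.X] O move#3: (0,2):-1/OXO/.O./X.X, (1,0):+1/OX./OO./X.X*, (1,2):-1/OX./.OO/X.X, (2,1):-1/OX./.O./XOX
[OX./OO./X.X] X move#4: (0,2):-1/OXX/OO./X.X*, (1,2):-1/OX./OOX/X.X, (2,1):-1/OX./OO./XXX
[OXX/OO./X.X] O move#5: (1,2):+1/OXX/OOO/X.X*, (2,1):-1/OXX/OO./XOX
[OXX/OOO/X.X] end (terminal -1, X#6); searched .../.O./X.X to 6

value(.../.O./X.X, O) = +1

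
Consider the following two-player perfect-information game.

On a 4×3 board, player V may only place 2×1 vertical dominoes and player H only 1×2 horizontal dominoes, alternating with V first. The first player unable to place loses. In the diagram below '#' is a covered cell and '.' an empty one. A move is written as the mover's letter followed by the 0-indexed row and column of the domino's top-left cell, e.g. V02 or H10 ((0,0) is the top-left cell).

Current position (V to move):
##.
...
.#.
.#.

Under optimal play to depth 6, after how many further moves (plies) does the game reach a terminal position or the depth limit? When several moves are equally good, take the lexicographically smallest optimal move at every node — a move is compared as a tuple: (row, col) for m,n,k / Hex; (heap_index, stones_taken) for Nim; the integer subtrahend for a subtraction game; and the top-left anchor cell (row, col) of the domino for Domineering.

PV length from [##./.../.#./.#.]: 3 plies

[##./.../.#./.#.] V move#1: V02:+1/###/..#/.#./.#.*, V10:+1/##./#../##./.#., V12:+1/##./..#/.##/.#., V20:+1/##./.../##./##., V22:+1/##./.../.##/.##
[###/..#/.#./.#.] H move#2: H10:-1/###/###/.#./.#.*
[###/###/.#./.#.] V move#3: V20:+1/###/###/##./##.*, V22:+1/###/###/.##/.##
[###/###/##./##.] end (terminal -1, H#4); searched ##./.../.#./.#. to 6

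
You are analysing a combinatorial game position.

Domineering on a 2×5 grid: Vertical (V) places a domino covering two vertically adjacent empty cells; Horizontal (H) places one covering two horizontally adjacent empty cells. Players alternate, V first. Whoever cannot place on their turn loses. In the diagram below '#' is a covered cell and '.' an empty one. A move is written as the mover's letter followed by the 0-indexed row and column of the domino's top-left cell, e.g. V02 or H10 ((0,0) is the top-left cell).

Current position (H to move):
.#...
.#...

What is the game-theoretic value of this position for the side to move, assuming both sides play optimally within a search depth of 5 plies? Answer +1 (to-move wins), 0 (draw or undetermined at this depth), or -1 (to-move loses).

value(.#.../.#..., H) = -1

[.#.../.#...] H move#1: H02:-1/.###./.#...*, H03:-1/.#.##/.#..., H12:-1/.#.../.###., H13:-1/.#.../.#.##
[.###./.#...] V move#2: V00:-1/####./##..., V04:+1/.####/.#..#*
[.####/.#..#] H move#3: H12:-1/.####/.####*
[.####/.####] V move#4: V00:+1/#####/#####*
[#####/#####] end (terminal -1, H#5); searched .#.../.#... to 5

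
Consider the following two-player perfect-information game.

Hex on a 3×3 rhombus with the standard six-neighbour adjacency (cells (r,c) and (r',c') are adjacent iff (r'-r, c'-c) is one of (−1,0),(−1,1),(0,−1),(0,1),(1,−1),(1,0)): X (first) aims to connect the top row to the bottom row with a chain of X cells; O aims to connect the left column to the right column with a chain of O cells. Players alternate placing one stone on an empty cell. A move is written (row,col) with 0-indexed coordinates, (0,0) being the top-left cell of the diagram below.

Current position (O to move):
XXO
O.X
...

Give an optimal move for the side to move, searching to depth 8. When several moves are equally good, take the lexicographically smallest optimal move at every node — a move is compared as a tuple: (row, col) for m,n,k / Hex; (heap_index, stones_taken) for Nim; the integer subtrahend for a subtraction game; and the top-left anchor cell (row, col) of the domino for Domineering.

ply 1, O at XXO/O.X/... | (1,1)=+1→XXO/OOX/...*; (2,0)=-1→XXO/O.X/O..; (2,1)=-1→XXO/O.X/.O.; (2,2)=-1→XXO/O.X/..O
ply 2: XXO/OOX/... is terminal -1 (X); from XXO/O.X/... depth 8

O's best at [XXO/O.X/...]: (1,1)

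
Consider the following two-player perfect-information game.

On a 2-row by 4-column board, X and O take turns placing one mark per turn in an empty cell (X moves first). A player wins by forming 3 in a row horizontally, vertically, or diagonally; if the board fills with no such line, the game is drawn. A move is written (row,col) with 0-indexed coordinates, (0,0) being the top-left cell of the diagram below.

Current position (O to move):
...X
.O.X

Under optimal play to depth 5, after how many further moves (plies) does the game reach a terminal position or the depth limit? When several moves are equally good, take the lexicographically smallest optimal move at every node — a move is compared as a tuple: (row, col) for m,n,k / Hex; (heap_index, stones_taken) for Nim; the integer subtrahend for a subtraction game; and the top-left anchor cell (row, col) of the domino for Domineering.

PV length from [...X/.O.X]: 5 plies

[...X/.O.X] O move#1: (0,0):+0/O..X/.O.X*, (0,1):+0/.O.X/.O.X, (0,2):+0/..OX/.O.X, (1,0):+0/...X/OO.X, (1,2):+0/...X/.OOX
[O..X/.O.X] X move#2: (0,1):+0/OX.X/.O.X*, (0,2):+0/O.XX/.O.X, (1,0):+0/O..X/XO.X, (1,2):+0/O..X/.OXX
[OX.X/.O.X] O move#3: (0,2):+0/OXOX/.O.X*, (1,0):-1/OX.X/OO.X, (1,2):-1/OX.X/.OOX
[OXOX/.O.X] X move#4: (1,0):+0/OXOX/XO.X*, (1,2):+0/OXOX/.OXX
[OXOX/XO.X] O move#5: (1,2):+0/OXOX/XOOX*
[OXOX/XOOX] end (terminal +0, X#6); searched ...X/.O.X to 5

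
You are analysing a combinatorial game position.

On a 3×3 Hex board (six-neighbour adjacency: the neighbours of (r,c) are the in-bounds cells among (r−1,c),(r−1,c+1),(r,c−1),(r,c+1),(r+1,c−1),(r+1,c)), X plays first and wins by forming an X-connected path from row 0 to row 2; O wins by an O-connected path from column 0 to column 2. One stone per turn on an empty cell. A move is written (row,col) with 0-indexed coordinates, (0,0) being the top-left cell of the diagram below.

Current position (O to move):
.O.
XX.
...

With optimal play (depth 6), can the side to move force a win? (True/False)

p1 O@[.O./XX./...]: (0,0)[OO./XX./...]-1* (0,2)[.OO/XX./...]-1 (1,2)[.O./XXO/...]-1 (2,0)[.O./XX./O..]-1 (2,1)[.O./XX./.O.]-1 (2,2)[.O./XX./..O]-1
p2 X@[OO./XX./...]: (0,2)[OOX/XX./...]+1* (1,2)[OO./XXX/...]-1 (2,0)[OO./XX./X..]-1 (2,1)[OO./XX./.X.]-1 (2,2)[OO./XX./..X]-1
p3 O@[OOX/XX./...]: (1,2)[OOX/XXO/...]-1* (2,0)[OOX/XX./O..]-1 (2,1)[OOX/XX./.O.]-1 (2,2)[OOX/XX./..O]-1
p4 X@[OOX/XXO/...]: (2,0)[OOX/XXO/X..]+1* (2,1)[OOX/XXO/.X.]+1 (2,2)[OOX/XXO/..X]+1
p5 O@[OOX/XXO/X..] terminal -1; root [.O./XX./...] d6

O winning at [.O./XX./...]: False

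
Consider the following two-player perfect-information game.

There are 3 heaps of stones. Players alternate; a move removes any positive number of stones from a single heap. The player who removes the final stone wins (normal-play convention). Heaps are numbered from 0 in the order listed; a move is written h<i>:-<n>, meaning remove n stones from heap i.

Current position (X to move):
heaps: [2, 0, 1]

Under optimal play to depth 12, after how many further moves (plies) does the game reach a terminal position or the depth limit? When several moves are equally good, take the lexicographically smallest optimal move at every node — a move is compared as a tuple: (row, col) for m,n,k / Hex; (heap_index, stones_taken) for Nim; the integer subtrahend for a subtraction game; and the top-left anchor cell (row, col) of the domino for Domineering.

PV length from [(2,0,1)]: 3 plies

ply 1, X at (2,0,1) | h0:-1=+1→(1,0,1)*; h0:-2=-1→(0,0,1); h2:-1=-1→(2,0,0)
ply 2, O at (1,0,1) | h0:-1=-1→(0,0,1)*; h2:-1=-1→(1,0,0)
ply 3, X at (0,0,1) | h2:-1=+1→(0,0,0)*
ply 4: (0,0,0) is terminal -1 (O); from (2,0,1) depth 12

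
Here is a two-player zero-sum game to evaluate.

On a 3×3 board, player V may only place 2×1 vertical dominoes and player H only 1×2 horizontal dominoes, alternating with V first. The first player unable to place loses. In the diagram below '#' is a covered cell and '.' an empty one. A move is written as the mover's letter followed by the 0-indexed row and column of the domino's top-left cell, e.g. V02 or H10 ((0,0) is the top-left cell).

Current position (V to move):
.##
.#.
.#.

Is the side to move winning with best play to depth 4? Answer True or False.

V winning at [.##/.#./.#.]: True

ply 1, V at .##/.#./.#. | V00=+1→###/##./.#.*; V10=+1→.##/##./##.; V12=+1→.##/.##/.##
ply 2: ###/##./.#. is terminal -1 (H); from .##/.#./.#. depth 4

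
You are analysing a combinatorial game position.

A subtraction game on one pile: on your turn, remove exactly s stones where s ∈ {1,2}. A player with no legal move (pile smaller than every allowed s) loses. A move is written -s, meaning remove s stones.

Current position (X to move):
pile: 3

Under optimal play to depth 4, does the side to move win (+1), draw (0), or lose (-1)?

value(3, X) = -1

[3] X move#1: -1:-1/2*, -2:-1/1
[2] O move#2: -1:-1/1, -2:+1/0*
[0] end (terminal -1, X#3); searched 3 to 4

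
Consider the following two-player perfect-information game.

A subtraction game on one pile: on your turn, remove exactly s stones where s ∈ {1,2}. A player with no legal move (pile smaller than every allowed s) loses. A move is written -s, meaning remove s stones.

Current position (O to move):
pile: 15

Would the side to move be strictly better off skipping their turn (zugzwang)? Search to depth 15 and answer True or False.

zugzwang(15, O) = True

[15] O move#1: -1:-1/14*, -2:-1/13
[14] X move#2: -1:-1/13, -2:+1/12*
[12] O move#3: -1:-1/11*, -2:-1/10
[11] X move#4: -1:-1/10, -2:+1/9*
[9] O move#5: -1:-1/8*, -2:-1/7
[8] X move#6: -1:-1/7, -2:+1/6*
[6] O move#7: -1:-1/5*, -2:-1/4
[5] X move#8: -1:-1/4, -2:+1/3*
[3] O move#9: -1:-1/2*, -2:-1/1
[2] X move#10: -1:-1/1, -2:+1/0*
[0] end (terminal -1, O#11); searched 15 to 15
suppose O passes — search the same position with X to move:
pass> [15] X move#1: -1:-1/14*, -2:-1/13
pass> [14] O move#2: -1:-1/13, -2:+1/12*
pass> [12] X move#3: -1:-1/11*, -2:-1/10
pass> [11] O move#4: -1:-1/10, -2:+1/9*
pass> [9] X move#5: -1:-1/8*, -2:-1/7
pass> [8] O move#6: -1:-1/7, -2:+1/6*
pass> [6] X move#7: -1:-1/5*, -2:-1/4
pass> [5] O move#8: -1:-1/4, -2:+1/3*
pass> [3] X move#9: -1:-1/2*, -2:-1/1
pass> [2] O move#10: -1:-1/1, -2:+1/0*
pass> [0] end (terminal -1, X#11); searched 15 to 15
for O: play -1, pass +1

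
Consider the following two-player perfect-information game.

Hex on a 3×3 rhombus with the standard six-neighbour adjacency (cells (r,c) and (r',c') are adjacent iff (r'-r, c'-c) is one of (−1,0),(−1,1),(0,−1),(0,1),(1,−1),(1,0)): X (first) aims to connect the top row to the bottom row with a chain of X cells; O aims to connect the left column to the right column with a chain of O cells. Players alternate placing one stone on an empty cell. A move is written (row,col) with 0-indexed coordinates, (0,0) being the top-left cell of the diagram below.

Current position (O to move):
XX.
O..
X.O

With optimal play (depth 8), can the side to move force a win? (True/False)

O winning at [XX./O../X.O]: True

p1 O@[XX./O../X.O]: (0,2)[XXO/O../X.O]-1 (1,1)[XX./OO./X.O]+1* (1,2)[XX./O.O/X.O]-1 (2,1)[XX./O../XOO]-1
p2 X@[XX./OO./X.O]: (0,2)[XXX/OO./X.O]-1* (1,2)[XX./OOX/X.O]-1 (2,1)[XX./OO./XXO]-1
p3 O@[XXX/OO./X.O]: (1,2)[XXX/OOO/X.O]+1* (2,1)[XXX/OO./XOO]+1
p4 X@[XXX/OOO/X.O] terminal -1; root [XX./O../X.O] d8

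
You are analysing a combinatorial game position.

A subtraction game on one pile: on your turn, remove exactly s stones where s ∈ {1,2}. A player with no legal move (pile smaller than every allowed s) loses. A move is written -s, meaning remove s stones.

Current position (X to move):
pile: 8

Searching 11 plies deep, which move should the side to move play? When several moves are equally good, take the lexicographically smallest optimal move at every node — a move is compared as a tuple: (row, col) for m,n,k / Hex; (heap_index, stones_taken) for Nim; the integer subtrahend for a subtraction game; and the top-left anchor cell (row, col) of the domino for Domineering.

p1 X@[8]: -1[7]-1 -2[6]+1*
p2 O@[6]: -1[5]-1* -2[4]-1
p3 X@[5]: -1[4]-1 -2[3]+1*
p4 O@[3]: -1[2]-1* -2[1]-1
p5 X@[2]: -1[1]-1 -2[0]+1*
p6 O@[0] terminal -1; root [8] d11

X's best at [8]: -2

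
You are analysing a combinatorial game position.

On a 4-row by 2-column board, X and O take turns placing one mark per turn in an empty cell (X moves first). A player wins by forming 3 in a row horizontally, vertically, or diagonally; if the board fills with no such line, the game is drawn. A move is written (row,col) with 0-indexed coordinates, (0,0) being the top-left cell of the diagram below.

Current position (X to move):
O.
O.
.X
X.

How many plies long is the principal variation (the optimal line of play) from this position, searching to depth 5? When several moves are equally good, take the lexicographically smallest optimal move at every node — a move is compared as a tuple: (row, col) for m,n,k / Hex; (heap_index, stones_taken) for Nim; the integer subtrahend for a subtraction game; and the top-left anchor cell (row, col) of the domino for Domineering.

[O./O./.X/X.] X move#1: (0,1):-1/OX/O./.X/X., (1,1):-1/O./OX/.X/X., (2,0):+0/O./O./XX/X.*, (3,1):-1/O./O./.X/XX
[O./O./XX/X.] O move#2: (0,1):+0/OO/O./XX/X.*, (1,1):+0/O./OO/XX/X., (3,1):+0/O./O./XX/XO
[OO/O./XX/X.] X move#3: (1,1):+0/OO/OX/XX/X.*, (3,1):+0/OO/O./XX/XX
[OO/OX/XX/X.] O move#4: (3,1):+0/OO/OX/XX/XO*
[OO/OX/XX/XO] end (terminal +0, X#5); searched O./O./.X/X. to 5

PV length from [O./O./.X/X.]: 4 plies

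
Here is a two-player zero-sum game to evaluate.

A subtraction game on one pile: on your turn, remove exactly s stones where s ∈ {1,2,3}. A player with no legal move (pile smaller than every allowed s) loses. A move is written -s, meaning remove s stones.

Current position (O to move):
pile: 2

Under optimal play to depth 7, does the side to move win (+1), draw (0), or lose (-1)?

value(2, O) = +1

ply 1, O at 2 | -1=-1→1; -2=+1→0*
ply 2: 0 is terminal -1 (X); from 2 depth 7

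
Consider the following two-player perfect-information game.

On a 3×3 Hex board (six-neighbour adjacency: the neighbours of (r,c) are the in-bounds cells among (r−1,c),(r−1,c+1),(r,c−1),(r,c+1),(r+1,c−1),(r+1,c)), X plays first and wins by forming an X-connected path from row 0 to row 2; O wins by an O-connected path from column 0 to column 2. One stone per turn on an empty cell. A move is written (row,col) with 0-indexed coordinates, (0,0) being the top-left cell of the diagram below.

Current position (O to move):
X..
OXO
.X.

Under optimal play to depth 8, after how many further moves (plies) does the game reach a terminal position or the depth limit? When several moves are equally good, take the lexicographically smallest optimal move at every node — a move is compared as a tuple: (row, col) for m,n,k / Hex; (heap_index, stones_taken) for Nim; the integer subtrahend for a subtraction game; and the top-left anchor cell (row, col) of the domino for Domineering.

[X../OXO/.X.] O move#1: (0,1):-1/XO./OXO/.X.*, (0,2):-1/X.O/OXO/.X., (2,0):-1/X../OXO/OX., (2,2):-1/X../OXO/.XO
[XO./OXO/.X.] X move#2: (0,2):+1/XOX/OXO/.X.*, (2,0):-1/XO./OXO/XX., (2,2):-1/XO./OXO/.XX
[XOX/OXO/.X.] end (terminal -1, O#3); searched X../OXO/.X. to 8

PV length from [X../OXO/.X.]: 2 plies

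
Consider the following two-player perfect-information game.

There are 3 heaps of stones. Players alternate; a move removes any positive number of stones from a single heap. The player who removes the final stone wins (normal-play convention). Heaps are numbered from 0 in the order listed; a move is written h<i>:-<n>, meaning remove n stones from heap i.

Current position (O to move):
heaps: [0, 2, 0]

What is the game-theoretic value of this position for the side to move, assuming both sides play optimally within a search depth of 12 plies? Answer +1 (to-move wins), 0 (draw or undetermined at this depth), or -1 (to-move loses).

p1 O@[(0,2,0)]: h1:-1[(0,1,0)]-1 h1:-2[(0,0,0)]+1*
p2 X@[(0,0,0)] terminal -1; root [(0,2,0)] d12

value((0,2,0), O) = +1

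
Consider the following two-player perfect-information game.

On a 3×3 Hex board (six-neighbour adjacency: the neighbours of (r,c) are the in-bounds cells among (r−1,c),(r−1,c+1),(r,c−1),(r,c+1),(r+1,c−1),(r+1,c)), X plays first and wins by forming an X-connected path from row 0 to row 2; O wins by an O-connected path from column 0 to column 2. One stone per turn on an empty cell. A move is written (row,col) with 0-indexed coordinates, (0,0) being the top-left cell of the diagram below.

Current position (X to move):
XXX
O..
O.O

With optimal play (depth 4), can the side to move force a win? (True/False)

X winning at [XXX/O../O.O]: True

ply 1, X at XXX/O../O.O | (1,1)=-1→XXX/OX./O.O; (1,2)=-1→XXX/O.X/O.O; (2,1)=+1→XXX/O../OXO*
ply 2, O at XXX/O../OXO | (1,1)=-1→XXX/OO./OXO*; (1,2)=-1→XXX/O.O/OXO
ply 3, X at XXX/OO./OXO | (1,2)=+1→XXX/OOX/OXO*
ply 4: XXX/OOX/OXO is terminal -1 (O); from XXX/O../O.O depth 4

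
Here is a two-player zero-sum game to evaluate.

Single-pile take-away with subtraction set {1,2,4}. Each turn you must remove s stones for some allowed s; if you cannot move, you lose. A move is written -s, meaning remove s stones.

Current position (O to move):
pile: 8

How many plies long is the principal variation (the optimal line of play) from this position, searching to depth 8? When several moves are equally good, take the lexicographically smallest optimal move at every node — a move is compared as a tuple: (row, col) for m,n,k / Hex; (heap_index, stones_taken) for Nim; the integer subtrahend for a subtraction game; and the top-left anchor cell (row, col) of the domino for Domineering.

PV length from [8]: 5 plies

ply 1, O at 8 | -1=-1→7; -2=+1→6*; -4=-1→4
ply 2, X at 6 | -1=-1→5*; -2=-1→4; -4=-1→2
ply 3, O at 5 | -1=-1→4; -2=+1→3*; -4=-1→1
ply 4, X at 3 | -1=-1→2*; -2=-1→1
ply 5, O at 2 | -1=-1→1; -2=+1→0*
ply 6: 0 is terminal -1 (X); from 8 depth 8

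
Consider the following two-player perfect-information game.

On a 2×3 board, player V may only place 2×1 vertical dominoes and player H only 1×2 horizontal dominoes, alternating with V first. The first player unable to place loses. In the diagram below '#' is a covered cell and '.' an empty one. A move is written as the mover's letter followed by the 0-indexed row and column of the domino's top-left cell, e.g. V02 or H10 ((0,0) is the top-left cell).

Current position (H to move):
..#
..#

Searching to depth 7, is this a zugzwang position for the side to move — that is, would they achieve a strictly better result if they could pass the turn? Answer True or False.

ply 1, H at ..#/..# | H00=+1→###/..#*; H10=+1→..#/###
ply 2: ###/..# is terminal -1 (V); from ..#/..# depth 7
pass branch (V moves first from the same position):
  | ply 1, V at ..#/..# | V00=+1→#.#/#.#*; V01=+1→.##/.##
  | ply 2: #.#/#.# is terminal -1 (H); from ..#/..# depth 7
H moving scores +1; H passing scores -1

zugzwang(..#/..#, H) = False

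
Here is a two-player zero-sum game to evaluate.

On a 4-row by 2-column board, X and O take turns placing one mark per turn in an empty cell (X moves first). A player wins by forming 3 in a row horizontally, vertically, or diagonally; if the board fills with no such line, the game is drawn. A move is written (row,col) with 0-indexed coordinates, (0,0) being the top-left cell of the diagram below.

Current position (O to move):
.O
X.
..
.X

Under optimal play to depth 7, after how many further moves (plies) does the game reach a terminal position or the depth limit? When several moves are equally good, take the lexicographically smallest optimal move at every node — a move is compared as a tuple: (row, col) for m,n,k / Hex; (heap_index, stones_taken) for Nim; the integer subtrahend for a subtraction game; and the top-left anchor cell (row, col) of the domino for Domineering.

PV length from [.O/X./../.X]: 5 plies

ply 1, O at .O/X./../.X | (0,0)=+0→OO/X./../.X*; (1,1)=+0→.O/XO/../.X; (2,0)=+0→.O/X./O./.X; (2,1)=+0→.O/X./.O/.X; (3,0)=+0→.O/X./../OX
ply 2, X at OO/X./../.X | (1,1)=+0→OO/XX/../.X*; (2,0)=+0→OO/X./X./.X; (2,1)=+0→OO/X./.X/.X; (3,0)=+0→OO/X./../XX
ply 3, O at OO/XX/../.X | (2,0)=-1→OO/XX/O./.X; (2,1)=+0→OO/XX/.O/.X*; (3,0)=-1→OO/XX/../OX
ply 4, X at OO/XX/.O/.X | (2,0)=+0→OO/XX/XO/.X*; (3,0)=+0→OO/XX/.O/XX
ply 5, O at OO/XX/XO/.X | (3,0)=+0→OO/XX/XO/OX*
ply 6: OO/XX/XO/OX is terminal +0 (X); from .O/X./../.X depth 7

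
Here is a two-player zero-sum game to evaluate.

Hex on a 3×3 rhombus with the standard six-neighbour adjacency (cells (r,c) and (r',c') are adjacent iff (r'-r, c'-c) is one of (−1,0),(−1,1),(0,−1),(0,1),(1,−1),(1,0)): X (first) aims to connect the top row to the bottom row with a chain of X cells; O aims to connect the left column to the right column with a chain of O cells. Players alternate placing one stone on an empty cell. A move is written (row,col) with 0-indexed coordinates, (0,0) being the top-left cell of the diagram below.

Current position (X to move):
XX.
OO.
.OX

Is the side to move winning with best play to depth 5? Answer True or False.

X winning at [XX./OO./.OX]: False

ply 1, X at XX./OO./.OX | (0,2)=-1→XXX/OO./.OX*; (1,2)=-1→XX./OOX/.OX; (2,0)=-1→XX./OO./XOX
ply 2, O at XXX/OO./.OX | (1,2)=+1→XXX/OOO/.OX*; (2,0)=-1→XXX/OO./OOX
ply 3: XXX/OOO/.OX is terminal -1 (X); from XX./OO./.OX depth 5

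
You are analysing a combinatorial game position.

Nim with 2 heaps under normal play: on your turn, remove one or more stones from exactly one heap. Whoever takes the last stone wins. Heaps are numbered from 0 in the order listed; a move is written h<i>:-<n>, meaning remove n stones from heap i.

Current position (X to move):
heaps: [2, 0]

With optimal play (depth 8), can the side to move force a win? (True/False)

X winning at [(2,0)]: True

p1 X@[(2,0)]: h0:-1[(1,0)]-1 h0:-2[(0,0)]+1*
p2 O@[(0,0)] terminal -1; root [(2,0)] d8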